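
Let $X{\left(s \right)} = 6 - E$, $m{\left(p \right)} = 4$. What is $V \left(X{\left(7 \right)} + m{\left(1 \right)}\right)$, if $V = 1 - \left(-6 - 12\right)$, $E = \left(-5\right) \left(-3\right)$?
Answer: $-95$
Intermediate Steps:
$E = 15$
$X{\left(s \right)} = -9$ ($X{\left(s \right)} = 6 - 15 = -9$)
$V = 19$ ($V = 1 - -18 = 1 + 18 = 19$)
$V \left(X{\left(7 \right)} + m{\left(1 \right)}\right) = 19 \left(-9 + 4\right) = 19 \left(-5\right) = -95$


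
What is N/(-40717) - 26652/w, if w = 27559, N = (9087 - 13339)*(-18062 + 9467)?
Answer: -1008254749944/1122119803 ≈ -898.53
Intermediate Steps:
N = 36545940 (N = -4252*(-8595) = 36545940)
N/(-40717) - 26652/w = 36545940/(-40717) - 26652/27559 = 36545940*(-1/40717) - 26652*1/27559 = -36545940/40717 - 26652/27559 = -1008254749944/1122119803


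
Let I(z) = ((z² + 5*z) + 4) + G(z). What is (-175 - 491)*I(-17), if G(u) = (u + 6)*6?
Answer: -94572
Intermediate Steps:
G(u) = 36 + 6*u (G(u) = (6 + u)*6 = 36 + 6*u)
I(z) = 40 + z² + 11*z (I(z) = ((z² + 5*z) + 4) + (36 + 6*z) = (4 + z² + 5*z) + (36 + 6*z) = 40 + z² + 11*z)
(-175 - 491)*I(-17) = (-175 - 491)*(40 + (-17)² + 11*(-17)) = -666*(40 + 289 - 187) = -666*142 = -94572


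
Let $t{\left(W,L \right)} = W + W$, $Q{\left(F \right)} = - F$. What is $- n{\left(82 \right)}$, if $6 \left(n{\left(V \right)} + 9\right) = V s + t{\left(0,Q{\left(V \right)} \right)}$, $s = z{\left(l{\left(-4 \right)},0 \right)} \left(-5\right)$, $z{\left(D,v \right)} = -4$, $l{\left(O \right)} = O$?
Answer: $- \frac{793}{3} \approx -264.33$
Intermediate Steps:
$t{\left(W,L \right)} = 2 W$
$s = 20$ ($s = \left(-4\right) \left(-5\right) = 20$)
$n{\left(V \right)} = -9 + \frac{10 V}{3}$ ($n{\left(V \right)} = -9 + \frac{V 20 + 2 \cdot 0}{6} = -9 + \frac{20 V + 0}{6} = -9 + \frac{20 V}{6} = -9 + \frac{10 V}{3}$)
$- n{\left(82 \right)} = - (-9 + \frac{10}{3} \cdot 82) = - (-9 + \frac{820}{3}) = \left(-1\right) \frac{793}{3} = - \frac{793}{3}$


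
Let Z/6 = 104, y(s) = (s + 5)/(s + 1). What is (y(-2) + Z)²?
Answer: 385641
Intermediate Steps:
y(s) = (5 + s)/(1 + s)
Z = 624 (Z = 6*104 = 624)
(y(-2) + Z)² = ((5 - 2)/(1 - 2) + 624)² = (3/(-1) + 624)² = (-1*3 + 624)² = (-3 + 624)² = 621² = 385641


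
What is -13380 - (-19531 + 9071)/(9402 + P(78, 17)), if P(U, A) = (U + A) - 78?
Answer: -126015760/9419 ≈ -13379.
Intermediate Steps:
P(U, A) = -78 + A + U (P(U, A) = (A + U) - 78 = -78 + A + U)
-13380 - (-19531 + 9071)/(9402 + P(78, 17)) = -13380 - (-19531 + 9071)/(9402 + (-78 + 17 + 78)) = -13380 - (-10460)/(9402 + 17) = -13380 - (-10460)/9419 = -13380 - 1*(-10460/9419) = -13380 + 10460/9419 = -126015760/9419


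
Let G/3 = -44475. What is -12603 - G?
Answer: 120822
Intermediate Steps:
G = -133425 (G = 3*(-44475) = -133425)
-12603 - G = -12603 - 1*(-133425) = -12603 + 133425 = 120822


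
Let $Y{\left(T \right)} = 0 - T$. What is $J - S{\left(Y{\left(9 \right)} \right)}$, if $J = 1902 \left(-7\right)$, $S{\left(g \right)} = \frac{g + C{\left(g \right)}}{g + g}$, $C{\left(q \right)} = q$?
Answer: $-13315$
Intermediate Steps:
$Y{\left(T \right)} = - T$
$S{\left(g \right)} = 1$ ($S{\left(g \right)} = \frac{g + g}{g + g} = \frac{2 g}{2 g} = 2 g \frac{1}{2 g} = 1$)
$J = -13314$
$J - S{\left(Y{\left(9 \right)} \right)} = -13314 - 1 = -13315$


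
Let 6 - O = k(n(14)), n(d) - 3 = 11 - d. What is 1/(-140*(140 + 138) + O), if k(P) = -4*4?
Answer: -1/38898 ≈ -2.5708e-5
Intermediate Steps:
n(d) = 14 - d (n(d) = 3 + (11 - d) = 14 - d)
k(P) = -16
O = 22 (O = 6 - 1*(-16) = 6 + 16 = 22)
1/(-140*(140 + 138) + O) = 1/(-140*(140 + 138) + 22) = 1/(-140*278 + 22) = 1/(-38920 + 22) = 1/(-38898) = -1/38898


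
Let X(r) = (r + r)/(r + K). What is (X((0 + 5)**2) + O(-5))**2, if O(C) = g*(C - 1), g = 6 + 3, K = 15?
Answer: 44521/16 ≈ 2782.6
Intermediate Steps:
g = 9
O(C) = -9 + 9*C (O(C) = 9*(C - 1) = 9*(-1 + C) = -9 + 9*C)
X(r) = 2*r/(15 + r) (X(r) = (r + r)/(r + 15) = (2*r)/(15 + r) = 2*r/(15 + r))
(X((0 + 5)**2) + O(-5))**2 = (2*(0 + 5)**2/(15 + (0 + 5)**2) + (-9 + 9*(-5)))**2 = (2*5**2/(15 + 5**2) + (-9 - 45))**2 = (2*25/(15 + 25) - 54)**2 = (2*25/40 - 54)**2 = (2*25*(1/40) - 54)**2 = (5/4 - 54)**2 = (-211/4)**2 = 44521/16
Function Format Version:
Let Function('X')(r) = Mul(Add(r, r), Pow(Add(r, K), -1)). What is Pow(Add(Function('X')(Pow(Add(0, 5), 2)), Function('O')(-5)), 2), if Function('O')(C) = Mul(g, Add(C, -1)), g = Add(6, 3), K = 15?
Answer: Rational(44521, 16) ≈ 2782.6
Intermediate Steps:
g = 9
Function('O')(C) = Add(-9, Mul(9, C)) (Function('O')(C) = Mul(9, Add(C, -1)) = Mul(9, Add(-1, C)) = Add(-9, Mul(9, C)))
Function('X')(r) = Mul(2, r, Pow(Add(15, r), -1)) (Function('X')(r) = Mul(Add(r, r), Pow(Add(r, 15), -1)) = Mul(Mul(2, r), Pow(Add(15, r), -1)) = Mul(2, r, Pow(Add(15, r), -1)))
Pow(Add(Function('X')(Pow(Add(0, 5), 2)), Function('O')(-5)), 2) = Pow(Add(Mul(2, Pow(Add(0, 5), 2), Pow(Add(15, Pow(Add(0, 5), 2)), -1)), Add(-9, Mul(9, -5))), 2) = Pow(Add(Mul(2, Pow(5, 2), Pow(Add(15, Pow(5, 2)), -1)), Add(-9, -45)), 2) = Pow(Add(Mul(2, 25, Pow(Add(15, 25), -1)), -54), 2) = Pow(Add(Mul(2, 25, Pow(40, -1)), -54), 2) = Pow(Add(Mul(2, 25, Rational(1, 40)), -54), 2) = Pow(Add(Rational(5, 4), -54), 2) = Pow(Rational(-211, 4), 2) = Rational(44521, 16)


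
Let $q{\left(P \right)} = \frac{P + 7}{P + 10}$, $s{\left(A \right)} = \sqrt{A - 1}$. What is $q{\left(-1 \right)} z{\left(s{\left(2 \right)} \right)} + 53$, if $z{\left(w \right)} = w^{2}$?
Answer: $\frac{161}{3} \approx 53.667$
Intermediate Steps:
$s{\left(A \right)} = \sqrt{-1 + A}$
$q{\left(P \right)} = \frac{7 + P}{10 + P}$
$q{\left(-1 \right)} z{\left(s{\left(2 \right)} \right)} + 53 = \frac{7 - 1}{10 - 1} \left(\sqrt{-1 + 2}\right)^{2} + 53 = \frac{1}{9} \cdot 6 \left(\sqrt{1}\right)^{2} + 53 = \frac{1}{9} \cdot 6 \cdot 1^{2} + 53 = \frac{2}{3} \cdot 1 + 53 = \frac{2}{3} + 53 = \frac{161}{3}$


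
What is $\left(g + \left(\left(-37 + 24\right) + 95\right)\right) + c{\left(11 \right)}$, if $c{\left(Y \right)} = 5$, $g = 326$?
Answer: $413$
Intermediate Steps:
$\left(g + \left(\left(-37 + 24\right) + 95\right)\right) + c{\left(11 \right)} = \left(326 + \left(\left(-37 + 24\right) + 95\right)\right) + 5 = \left(326 + \left(-13 + 95\right)\right) + 5 = \left(326 + 82\right) + 5 = 408 + 5 = 413$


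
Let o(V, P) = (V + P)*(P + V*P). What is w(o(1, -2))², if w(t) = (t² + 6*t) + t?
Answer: 1936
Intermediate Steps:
o(V, P) = (P + V)*(P + P*V)
w(t) = t² + 7*t
w(o(1, -2))² = ((-2*(-2 + 1 + 1² - 2*1))*(7 - 2*(-2 + 1 + 1² - 2*1)))² = ((-2*(-2 + 1 + 1 - 2))*(7 - 2*(-2 + 1 + 1 - 2)))² = ((-2*(-2))*(7 - 2*(-2)))² = (4*(7 + 4))² = (4*11)² = 44² = 1936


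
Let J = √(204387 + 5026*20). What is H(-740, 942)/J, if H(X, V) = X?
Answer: -740*√304907/304907 ≈ -1.3401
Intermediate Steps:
J = √304907 (J = √(204387 + 100520) = √304907 ≈ 552.18)
H(-740, 942)/J = -740*√304907/304907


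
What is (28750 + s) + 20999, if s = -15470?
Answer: 34279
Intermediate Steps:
(28750 + s) + 20999 = (28750 - 15470) + 20999 = 13280 + 20999 = 34279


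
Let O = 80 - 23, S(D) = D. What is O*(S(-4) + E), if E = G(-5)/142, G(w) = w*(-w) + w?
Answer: -17043/71 ≈ -240.04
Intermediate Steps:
G(w) = w - w**2 (G(w) = -w**2 + w = w - w**2)
O = 57
E = -15/71 (E = -5*(1 - 1*(-5))/142 = -5*(1 + 5)*(1/142) = -5*6*(1/142) = -30*1/142 = -15/71 ≈ -0.21127)
O*(S(-4) + E) = 57*(-4 - 15/71) = 57*(-299/71) = -17043/71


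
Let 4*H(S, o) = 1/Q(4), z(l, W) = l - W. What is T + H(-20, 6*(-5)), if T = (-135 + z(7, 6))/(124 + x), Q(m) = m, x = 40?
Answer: -495/656 ≈ -0.75457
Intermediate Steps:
H(S, o) = 1/16 (H(S, o) = (1/4)/4 = (1/4)*(1/4) = 1/16)
T = -67/82 (T = (-135 + (7 - 1*6))/(124 + 40) = (-135 + (7 - 6))/164 = (-135 + 1)*(1/164) = -134*1/164 = -67/82 ≈ -0.81707)
T + H(-20, 6*(-5)) = -67/82 + 1/16 = -495/656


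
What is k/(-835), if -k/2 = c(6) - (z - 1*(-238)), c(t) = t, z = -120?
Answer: -224/835 ≈ -0.26826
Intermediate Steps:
k = 224 (k = -2*(6 - (-120 - 1*(-238))) = -2*(6 - (-120 + 238)) = -2*(6 - 1*118) = -2*(6 - 118) = -2*(-112) = 224)
k/(-835) = 224/(-835) = 224*(-1/835) = -224/835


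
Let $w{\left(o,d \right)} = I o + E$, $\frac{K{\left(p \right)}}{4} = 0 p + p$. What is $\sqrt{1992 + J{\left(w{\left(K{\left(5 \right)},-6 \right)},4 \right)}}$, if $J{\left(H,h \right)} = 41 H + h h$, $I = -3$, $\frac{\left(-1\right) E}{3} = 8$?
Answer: $2 i \sqrt{359} \approx 37.895 i$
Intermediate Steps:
$E = -24$ ($E = \left(-3\right) 8 = -24$)
$K{\left(p \right)} = 4 p$ ($K{\left(p \right)} = 4 \left(0 p + p\right) = 4 \left(0 + p\right) = 4 p$)
$w{\left(o,d \right)} = -24 - 3 o$ ($w{\left(o,d \right)} = - 3 o - 24 = -24 - 3 o$)
$J{\left(H,h \right)} = h^{2} + 41 H$ ($J{\left(H,h \right)} = 41 H + h^{2} = h^{2} + 41 H$)
$\sqrt{1992 + J{\left(w{\left(K{\left(5 \right)},-6 \right)},4 \right)}} = \sqrt{1992 + \left(4^{2} + 41 \left(-24 - 3 \cdot 4 \cdot 5\right)\right)} = \sqrt{1992 + \left(16 + 41 \left(-24 - 60\right)\right)} = \sqrt{1992 + \left(16 + 41 \left(-84\right)\right)} = \sqrt{1992 + \left(16 - 3444\right)} = \sqrt{1992 - 3428} = \sqrt{-1436} = 2 i \sqrt{359}$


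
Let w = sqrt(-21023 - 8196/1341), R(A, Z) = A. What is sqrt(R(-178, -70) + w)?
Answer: sqrt(-35566002 + 3129*I*sqrt(85751139))/447 ≈ 5.079 + 14.276*I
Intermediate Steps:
w = 7*I*sqrt(85751139)/447 (w = sqrt(-21023 - 8196*1/1341) = sqrt(-21023 - 2732/447) = sqrt(-9400013/447) = 7*I*sqrt(85751139)/447 ≈ 145.01*I)
sqrt(R(-178, -70) + w) = sqrt(-178 + 7*I*sqrt(85751139)/447)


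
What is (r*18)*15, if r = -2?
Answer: -540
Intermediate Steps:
(r*18)*15 = -2*18*15 = -36*15 = -540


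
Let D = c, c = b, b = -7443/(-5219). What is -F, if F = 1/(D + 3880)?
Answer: -5219/20257163 ≈ -0.00025764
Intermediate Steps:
b = 7443/5219 (b = -7443*(-1/5219) = 7443/5219 ≈ 1.4261)
c = 7443/5219 ≈ 1.4261
D = 7443/5219 ≈ 1.4261
F = 5219/20257163 (F = 1/(7443/5219 + 3880) = 1/(20257163/5219) = 5219/20257163 ≈ 0.00025764)
-F = -1*5219/20257163 = -5219/20257163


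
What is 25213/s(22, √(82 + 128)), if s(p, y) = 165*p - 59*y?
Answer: 3050773/414863 + 1487567*√210/12445890 ≈ 9.0857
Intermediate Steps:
s(p, y) = -59*y + 165*p
25213/s(22, √(82 + 128)) = 25213/(-59*√(82 + 128) + 165*22) = 25213/(-59*√210 + 3630) = 25213/(3630 - 59*√210)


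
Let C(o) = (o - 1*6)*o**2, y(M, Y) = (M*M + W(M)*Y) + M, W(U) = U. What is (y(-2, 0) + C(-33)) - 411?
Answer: -42880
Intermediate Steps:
y(M, Y) = M + M**2 + M*Y (y(M, Y) = (M*M + M*Y) + M = (M**2 + M*Y) + M = M + M**2 + M*Y)
C(o) = o**2*(-6 + o) (C(o) = (o - 6)*o**2 = (-6 + o)*o**2 = o**2*(-6 + o))
(y(-2, 0) + C(-33)) - 411 = (-2*(1 - 2 + 0) + (-33)**2*(-6 - 33)) - 411 = (-2*(-1) + 1089*(-39)) - 411 = (2 - 42471) - 411 = -42469 - 411 = -42880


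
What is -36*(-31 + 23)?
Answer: 288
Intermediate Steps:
-36*(-31 + 23) = -36*(-8) = 288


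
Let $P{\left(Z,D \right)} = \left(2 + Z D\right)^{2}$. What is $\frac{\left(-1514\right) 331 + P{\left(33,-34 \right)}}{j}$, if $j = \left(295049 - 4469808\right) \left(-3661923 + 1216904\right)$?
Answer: $\frac{753266}{10207365075421} \approx 7.3796 \cdot 10^{-8}$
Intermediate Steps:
$P{\left(Z,D \right)} = \left(2 + D Z\right)^{2}$
$j = 10207365075421$ ($j = \left(-4174759\right) \left(-2445019\right) = 10207365075421$)
$\frac{\left(-1514\right) 331 + P{\left(33,-34 \right)}}{j} = \frac{\left(-1514\right) 331 + \left(2 - 1122\right)^{2}}{10207365075421} = \left(-501134 + \left(2 - 1122\right)^{2}\right) \frac{1}{10207365075421} = \left(-501134 + \left(-1120\right)^{2}\right) \frac{1}{10207365075421} = \left(-501134 + 1254400\right) \frac{1}{10207365075421} = 753266 \cdot \frac{1}{10207365075421} = \frac{753266}{10207365075421}$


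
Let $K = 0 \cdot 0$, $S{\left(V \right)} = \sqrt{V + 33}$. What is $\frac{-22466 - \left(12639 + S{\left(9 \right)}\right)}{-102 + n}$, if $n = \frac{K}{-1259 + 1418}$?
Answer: $\frac{2065}{6} + \frac{\sqrt{42}}{102} \approx 344.23$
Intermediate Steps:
$S{\left(V \right)} = \sqrt{33 + V}$
$K = 0$
$n = 0$ ($n = \frac{0}{-1259 + 1418} = \frac{0}{159} = 0 \cdot \frac{1}{159} = 0$)
$\frac{-22466 - \left(12639 + S{\left(9 \right)}\right)}{-102 + n} = \frac{-22466 - \left(12639 + \sqrt{33 + 9}\right)}{-102 + 0} = \frac{-22466 - \left(12639 + \sqrt{42}\right)}{-102} = \left(-35105 - \sqrt{42}\right) \left(- \frac{1}{102}\right) = \frac{2065}{6} + \frac{\sqrt{42}}{102}$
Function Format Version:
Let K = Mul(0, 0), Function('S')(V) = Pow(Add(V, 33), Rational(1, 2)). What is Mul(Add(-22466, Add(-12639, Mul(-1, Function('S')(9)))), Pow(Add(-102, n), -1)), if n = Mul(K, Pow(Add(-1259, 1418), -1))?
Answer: Add(Rational(2065, 6), Mul(Rational(1, 102), Pow(42, Rational(1, 2)))) ≈ 344.23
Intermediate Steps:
Function('S')(V) = Pow(Add(33, V), Rational(1, 2))
K = 0
n = 0 (n = Mul(0, Pow(Add(-1259, 1418), -1)) = Mul(0, Pow(159, -1)) = Mul(0, Rational(1, 159)) = 0)
Mul(Add(-22466, Add(-12639, Mul(-1, Function('S')(9)))), Pow(Add(-102, n), -1)) = Mul(Add(-22466, Add(-12639, Mul(-1, Pow(Add(33, 9), Rational(1, 2))))), Pow(Add(-102, 0), -1)) = Mul(Add(-22466, Add(-12639, Mul(-1, Pow(42, Rational(1, 2))))), Pow(-102, -1)) = Mul(Add(-35105, Mul(-1, Pow(42, Rational(1, 2)))), Rational(-1, 102)) = Add(Rational(2065, 6), Mul(Rational(1, 102), Pow(42, Rational(1, 2))))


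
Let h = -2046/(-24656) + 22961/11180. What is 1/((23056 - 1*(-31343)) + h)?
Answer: 34456760/1874486912327 ≈ 1.8382e-5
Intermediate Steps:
h = 73625087/34456760 (h = -2046*(-1/24656) + 22961*(1/11180) = 1023/12328 + 22961/11180 = 73625087/34456760 ≈ 2.1367)
1/((23056 - 1*(-31343)) + h) = 1/((23056 - 1*(-31343)) + 73625087/34456760) = 1/((23056 + 31343) + 73625087/34456760) = 1/(54399 + 73625087/34456760) = 1/(1874486912327/34456760) = 34456760/1874486912327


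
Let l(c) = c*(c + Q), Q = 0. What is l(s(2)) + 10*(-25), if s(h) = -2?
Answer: -246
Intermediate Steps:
l(c) = c**2 (l(c) = c*(c + 0) = c*c = c**2)
l(s(2)) + 10*(-25) = (-2)**2 + 10*(-25) = 4 - 250 = -246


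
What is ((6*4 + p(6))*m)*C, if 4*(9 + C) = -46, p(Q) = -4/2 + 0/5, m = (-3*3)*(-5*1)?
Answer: -20295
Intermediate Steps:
m = 45 (m = -9*(-5) = 45)
p(Q) = -2 (p(Q) = -4*½ + 0*(⅕) = -2 + 0 = -2)
C = -41/2 (C = -9 + (¼)*(-46) = -9 - 23/2 = -41/2 ≈ -20.500)
((6*4 + p(6))*m)*C = ((6*4 - 2)*45)*(-41/2) = ((24 - 2)*45)*(-41/2) = (22*45)*(-41/2) = 990*(-41/2) = -20295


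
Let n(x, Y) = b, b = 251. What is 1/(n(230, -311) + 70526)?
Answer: 1/70777 ≈ 1.4129e-5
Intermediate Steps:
n(x, Y) = 251
1/(n(230, -311) + 70526) = 1/(251 + 70526) = 1/70777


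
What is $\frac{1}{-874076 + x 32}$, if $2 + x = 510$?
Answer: $- \frac{1}{857820} \approx -1.1657 \cdot 10^{-6}$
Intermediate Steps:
$x = 508$ ($x = -2 + 510 = 508$)
$\frac{1}{-874076 + x 32} = \frac{1}{-874076 + 508 \cdot 32} = \frac{1}{-874076 + 16256} = \frac{1}{-857820} = - \frac{1}{857820}$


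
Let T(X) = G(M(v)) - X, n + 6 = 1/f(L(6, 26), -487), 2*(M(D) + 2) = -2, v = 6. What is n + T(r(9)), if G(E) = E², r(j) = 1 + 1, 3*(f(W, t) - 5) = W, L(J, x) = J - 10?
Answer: 14/11 ≈ 1.2727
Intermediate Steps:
L(J, x) = -10 + J
f(W, t) = 5 + W/3
r(j) = 2
M(D) = -3 (M(D) = -2 + (½)*(-2) = -2 - 1 = -3)
n = -63/11 (n = -6 + 1/(5 + (-10 + 6)/3) = -6 + 1/(5 + (⅓)*(-4)) = -6 + 1/(5 - 4/3) = -6 + 1/(11/3) = -6 + 3/11 = -63/11 ≈ -5.7273)
T(X) = 9 - X (T(X) = (-3)² - X = 9 - X)
n + T(r(9)) = -63/11 + (9 - 1*2) = -63/11 + (9 - 2) = -63/11 + 7 = 14/11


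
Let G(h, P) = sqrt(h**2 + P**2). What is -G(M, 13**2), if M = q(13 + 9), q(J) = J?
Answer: -sqrt(29045) ≈ -170.43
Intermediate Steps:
M = 22 (M = 13 + 9 = 22)
G(h, P) = sqrt(P**2 + h**2)
-G(M, 13**2) = -sqrt((13**2)**2 + 22**2) = -sqrt(169**2 + 484) = -sqrt(28561 + 484) = -sqrt(29045)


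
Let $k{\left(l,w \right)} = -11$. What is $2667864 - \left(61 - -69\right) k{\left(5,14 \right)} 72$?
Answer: $2770824$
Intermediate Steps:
$2667864 - \left(61 - -69\right) k{\left(5,14 \right)} 72 = 2667864 - \left(61 - -69\right) \left(-11\right) 72 = 2667864 - \left(61 + 69\right) \left(-11\right) 72 = 2667864 - 130 \left(-11\right) 72 = 2667864 - \left(-1430\right) 72 = 2667864 - -102960 = 2667864 + 102960 = 2770824$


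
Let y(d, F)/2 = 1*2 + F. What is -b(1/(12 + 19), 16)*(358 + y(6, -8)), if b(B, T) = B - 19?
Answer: 203448/31 ≈ 6562.8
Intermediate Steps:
b(B, T) = -19 + B
y(d, F) = 4 + 2*F (y(d, F) = 2*(1*2 + F) = 2*(2 + F) = 4 + 2*F)
-b(1/(12 + 19), 16)*(358 + y(6, -8)) = -(-19 + 1/(12 + 19))*(358 + (4 + 2*(-8))) = -(-19 + 1/31)*(358 + (4 - 16)) = -(-19 + 1/31)*(358 - 12) = -(-588)*346/31 = -1*(-203448/31) = 203448/31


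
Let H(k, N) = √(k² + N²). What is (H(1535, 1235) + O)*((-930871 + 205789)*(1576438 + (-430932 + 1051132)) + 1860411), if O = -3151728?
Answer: 5019885819927177840 - 7963704069525*√155258 ≈ 5.0167e+18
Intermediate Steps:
H(k, N) = √(N² + k²)
(H(1535, 1235) + O)*((-930871 + 205789)*(1576438 + (-430932 + 1051132)) + 1860411) = (√(1235² + 1535²) - 3151728)*((-930871 + 205789)*(1576438 + (-430932 + 1051132)) + 1860411) = (√(1525225 + 2356225) - 3151728)*(-725082*(1576438 + 620200) + 1860411) = (√3881450 - 3151728)*(-725082*2196638 + 1860411) = (5*√155258 - 3151728)*(-1592742674316 + 1860411) = (-3151728 + 5*√155258)*(-1592740813905) = 5019885819927177840 - 7963704069525*√155258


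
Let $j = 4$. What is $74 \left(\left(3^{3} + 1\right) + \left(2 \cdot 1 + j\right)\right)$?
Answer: $2516$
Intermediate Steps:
$74 \left(\left(3^{3} + 1\right) + \left(2 \cdot 1 + j\right)\right) = 74 \left(\left(3^{3} + 1\right) + \left(2 \cdot 1 + 4\right)\right) = 74 \left(\left(27 + 1\right) + \left(2 + 4\right)\right) = 74 \left(28 + 6\right) = 74 \cdot 34 = 2516$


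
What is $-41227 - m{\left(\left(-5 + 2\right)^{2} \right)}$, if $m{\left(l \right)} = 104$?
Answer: $-41331$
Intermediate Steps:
$-41227 - m{\left(\left(-5 + 2\right)^{2} \right)} = -41227 - 104 = -41331$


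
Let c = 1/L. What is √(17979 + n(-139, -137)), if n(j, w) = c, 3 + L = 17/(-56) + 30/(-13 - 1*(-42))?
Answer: √244134901835/3685 ≈ 134.08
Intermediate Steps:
L = -3685/1624 (L = -3 + (17/(-56) + 30/(-13 - 1*(-42))) = -3 + (17*(-1/56) + 30/(-13 + 42)) = -3 + (-17/56 + 30/29) = -3 + 1187/1624 = -3685/1624 ≈ -2.2691)
c = -1624/3685 (c = 1/(-3685/1624) = -1624/3685 ≈ -0.44071)
n(j, w) = -1624/3685
√(17979 + n(-139, -137)) = √(17979 - 1624/3685) = √(66250991/3685) = √244134901835/3685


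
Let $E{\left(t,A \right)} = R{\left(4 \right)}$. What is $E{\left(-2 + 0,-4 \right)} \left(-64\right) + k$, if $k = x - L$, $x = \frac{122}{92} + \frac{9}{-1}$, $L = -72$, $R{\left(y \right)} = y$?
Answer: $- \frac{8817}{46} \approx -191.67$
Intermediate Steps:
$E{\left(t,A \right)} = 4$
$x = - \frac{353}{46}$ ($x = 122 \cdot \frac{1}{92} + 9 \left(-1\right) = \frac{61}{46} - 9 = - \frac{353}{46} \approx -7.6739$)
$k = \frac{2959}{46}$ ($k = - \frac{353}{46} - -72 = - \frac{353}{46} + 72 = \frac{2959}{46} \approx 64.326$)
$E{\left(-2 + 0,-4 \right)} \left(-64\right) + k = 4 \left(-64\right) + \frac{2959}{46} = -256 + \frac{2959}{46} = - \frac{8817}{46}$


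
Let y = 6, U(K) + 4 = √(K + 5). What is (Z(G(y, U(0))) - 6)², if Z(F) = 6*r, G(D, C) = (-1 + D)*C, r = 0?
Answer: 36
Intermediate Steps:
U(K) = -4 + √(5 + K) (U(K) = -4 + √(K + 5) = -4 + √(5 + K))
G(D, C) = C*(-1 + D)
Z(F) = 0 (Z(F) = 6*0 = 0)
(Z(G(y, U(0))) - 6)² = (0 - 6)² = (-6)² = 36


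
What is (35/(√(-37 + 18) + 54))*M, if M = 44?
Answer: 16632/587 - 308*I*√19/587 ≈ 28.334 - 2.2871*I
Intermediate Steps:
(35/(√(-37 + 18) + 54))*M = (35/(√(-37 + 18) + 54))*44 = (35/(√(-19) + 54))*44 = (35/(I*√19 + 54))*44 = (35/(54 + I*√19))*44 = 1540/(54 + I*√19)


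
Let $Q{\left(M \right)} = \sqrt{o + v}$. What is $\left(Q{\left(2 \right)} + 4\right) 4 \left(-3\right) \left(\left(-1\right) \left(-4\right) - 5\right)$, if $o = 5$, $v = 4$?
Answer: $84$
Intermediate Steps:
$Q{\left(M \right)} = 3$ ($Q{\left(M \right)} = \sqrt{5 + 4} = \sqrt{9} = 3$)
$\left(Q{\left(2 \right)} + 4\right) 4 \left(-3\right) \left(\left(-1\right) \left(-4\right) - 5\right) = \left(3 + 4\right) 4 \left(-3\right) \left(\left(-1\right) \left(-4\right) - 5\right) = 7 \left(-12\right) \left(4 - 5\right) = \left(-84\right) \left(-1\right) = 84$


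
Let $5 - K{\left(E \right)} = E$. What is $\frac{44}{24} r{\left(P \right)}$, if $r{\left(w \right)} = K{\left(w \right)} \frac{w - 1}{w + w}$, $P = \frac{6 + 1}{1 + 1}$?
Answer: $\frac{55}{56} \approx 0.98214$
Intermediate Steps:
$K{\left(E \right)} = 5 - E$
$P = \frac{7}{2} \approx 3.5$
$r{\left(w \right)} = \frac{\left(-1 + w\right) \left(5 - w\right)}{2 w}$ ($r{\left(w \right)} = \left(5 - w\right) \frac{w - 1}{w + w} = \left(5 - w\right) \frac{-1 + w}{2 w} = \frac{\left(-1 + w\right) \left(5 - w\right)}{2 w}$)
$\frac{44}{24} r{\left(P \right)} = \frac{44}{24} \left(3 - \frac{5}{2 \cdot \frac{7}{2}} - \frac{7}{4}\right) = 44 \cdot \frac{1}{24} \left(3 - \frac{5}{7} - \frac{7}{4}\right) = \frac{11 \left(3 - \frac{5}{7} - \frac{7}{4}\right)}{6} = \frac{11}{6} \cdot \frac{15}{28} = \frac{55}{56}$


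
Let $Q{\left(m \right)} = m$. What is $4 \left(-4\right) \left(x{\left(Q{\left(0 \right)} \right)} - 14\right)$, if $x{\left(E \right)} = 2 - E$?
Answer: $192$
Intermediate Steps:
$4 \left(-4\right) \left(x{\left(Q{\left(0 \right)} \right)} - 14\right) = 4 \left(-4\right) \left(\left(2 - 0\right) - 14\right) = - 16 \left(\left(2 + 0\right) - 14\right) = - 16 \left(2 - 14\right) = \left(-16\right) \left(-12\right) = 192$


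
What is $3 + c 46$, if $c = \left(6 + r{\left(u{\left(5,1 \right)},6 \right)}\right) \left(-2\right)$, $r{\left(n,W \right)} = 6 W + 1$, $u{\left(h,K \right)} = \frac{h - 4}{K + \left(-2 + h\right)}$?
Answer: $-3953$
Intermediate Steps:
$u{\left(h,K \right)} = \frac{-4 + h}{-2 + K + h}$
$r{\left(n,W \right)} = 1 + 6 W$
$c = -86$ ($c = \left(6 + \left(1 + 6 \cdot 6\right)\right) \left(-2\right) = \left(6 + \left(1 + 36\right)\right) \left(-2\right) = \left(6 + 37\right) \left(-2\right) = 43 \left(-2\right) = -86$)
$3 + c 46 = 3 - 3956 = -3953$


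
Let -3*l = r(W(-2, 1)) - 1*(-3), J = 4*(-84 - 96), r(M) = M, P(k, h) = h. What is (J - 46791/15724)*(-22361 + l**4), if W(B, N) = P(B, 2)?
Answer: 571755867826/35379 ≈ 1.6161e+7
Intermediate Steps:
W(B, N) = 2
J = -720 (J = 4*(-180) = -720)
l = -5/3 (l = -(2 - 1*(-3))/3 = -(2 + 3)/3 = -1/3*5 = -5/3 ≈ -1.6667)
(J - 46791/15724)*(-22361 + l**4) = (-720 - 46791/15724)*(-22361 + (-5/3)**4) = (-720 - 46791*1/15724)*(-22361 + 625/81) = (-720 - 46791/15724)*(-1810616/81) = -11368071/15724*(-1810616/81) = 571755867826/35379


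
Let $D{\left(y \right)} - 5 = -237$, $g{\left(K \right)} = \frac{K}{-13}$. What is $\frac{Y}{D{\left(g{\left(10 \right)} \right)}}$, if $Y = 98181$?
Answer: $- \frac{98181}{232} \approx -423.19$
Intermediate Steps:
$g{\left(K \right)} = - \frac{K}{13}$ ($g{\left(K \right)} = K \left(- \frac{1}{13}\right) = - \frac{K}{13}$)
$D{\left(y \right)} = -232$ ($D{\left(y \right)} = 5 - 237 = -232$)
$\frac{Y}{D{\left(g{\left(10 \right)} \right)}} = \frac{98181}{-232} = 98181 \left(- \frac{1}{232}\right) = - \frac{98181}{232}$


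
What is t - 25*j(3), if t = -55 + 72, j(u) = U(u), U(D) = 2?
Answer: -33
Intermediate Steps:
j(u) = 2
t = 17
t - 25*j(3) = 17 - 25*2 = 17 - 50 = -33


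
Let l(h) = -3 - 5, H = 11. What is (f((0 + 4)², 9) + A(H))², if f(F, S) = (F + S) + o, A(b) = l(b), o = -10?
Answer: 49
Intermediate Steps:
l(h) = -8
A(b) = -8
f(F, S) = -10 + F + S (f(F, S) = (F + S) - 10 = -10 + F + S)
(f((0 + 4)², 9) + A(H))² = ((-10 + (0 + 4)² + 9) - 8)² = ((-10 + 4² + 9) - 8)² = ((-10 + 16 + 9) - 8)² = (15 - 8)² = 7² = 49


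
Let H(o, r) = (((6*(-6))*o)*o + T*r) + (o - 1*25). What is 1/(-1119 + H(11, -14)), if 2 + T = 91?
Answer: -1/6735 ≈ -0.00014848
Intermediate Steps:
T = 89 (T = -2 + 91 = 89)
H(o, r) = -25 + o - 36*o² + 89*r (H(o, r) = (((6*(-6))*o)*o + 89*r) + (o - 1*25) = ((-36*o)*o + 89*r) + (o - 25) = (-36*o² + 89*r) + (-25 + o) = -25 + o - 36*o² + 89*r)
1/(-1119 + H(11, -14)) = 1/(-1119 + (-25 + 11 - 36*11² + 89*(-14))) = 1/(-1119 + (-25 + 11 - 36*121 - 1246)) = 1/(-1119 + (-25 + 11 - 4356 - 1246)) = 1/(-1119 - 5616) = 1/(-6735) = -1/6735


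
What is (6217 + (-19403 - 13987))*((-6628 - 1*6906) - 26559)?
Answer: 1089447089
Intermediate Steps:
(6217 + (-19403 - 13987))*((-6628 - 1*6906) - 26559) = (6217 - 33390)*((-6628 - 6906) - 26559) = -27173*(-13534 - 26559) = -27173*(-40093) = 1089447089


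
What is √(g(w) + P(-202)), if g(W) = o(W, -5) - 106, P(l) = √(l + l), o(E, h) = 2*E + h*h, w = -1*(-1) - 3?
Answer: √(-85 + 2*I*√101) ≈ 1.0826 + 9.2829*I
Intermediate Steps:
w = -2 (w = 1 - 3 = -2)
o(E, h) = h² + 2*E (o(E, h) = 2*E + h² = h² + 2*E)
P(l) = √2*√l (P(l) = √(2*l) = √2*√l)
g(W) = -81 + 2*W (g(W) = ((-5)² + 2*W) - 106 = (25 + 2*W) - 106 = -81 + 2*W)
√(g(w) + P(-202)) = √((-81 + 2*(-2)) + √2*√(-202)) = √((-81 - 4) + √2*(I*√202)) = √(-85 + 2*I*√101)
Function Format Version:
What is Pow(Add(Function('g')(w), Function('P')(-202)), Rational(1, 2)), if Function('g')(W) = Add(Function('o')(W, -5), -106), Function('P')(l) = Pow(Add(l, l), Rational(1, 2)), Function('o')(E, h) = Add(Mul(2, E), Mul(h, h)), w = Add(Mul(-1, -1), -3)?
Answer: Pow(Add(-85, Mul(2, I, Pow(101, Rational(1, 2)))), Rational(1, 2)) ≈ Add(1.0826, Mul(9.2829, I))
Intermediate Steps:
w = -2 (w = Add(1, -3) = -2)
Function('o')(E, h) = Add(Pow(h, 2), Mul(2, E)) (Function('o')(E, h) = Add(Mul(2, E), Pow(h, 2)) = Add(Pow(h, 2), Mul(2, E)))
Function('P')(l) = Mul(Pow(2, Rational(1, 2)), Pow(l, Rational(1, 2))) (Function('P')(l) = Pow(Mul(2, l), Rational(1, 2)) = Mul(Pow(2, Rational(1, 2)), Pow(l, Rational(1, 2))))
Function('g')(W) = Add(-81, Mul(2, W)) (Function('g')(W) = Add(Add(Pow(-5, 2), Mul(2, W)), -106) = Add(Add(25, Mul(2, W)), -106) = Add(-81, Mul(2, W)))
Pow(Add(Function('g')(w), Function('P')(-202)), Rational(1, 2)) = Pow(Add(Add(-81, Mul(2, -2)), Mul(Pow(2, Rational(1, 2)), Pow(-202, Rational(1, 2)))), Rational(1, 2)) = Pow(Add(Add(-81, -4), Mul(Pow(2, Rational(1, 2)), Mul(I, Pow(202, Rational(1, 2))))), Rational(1, 2)) = Pow(Add(-85, Mul(2, I, Pow(101, Rational(1, 2)))), Rational(1, 2))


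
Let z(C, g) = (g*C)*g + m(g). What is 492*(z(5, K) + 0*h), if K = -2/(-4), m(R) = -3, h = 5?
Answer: -861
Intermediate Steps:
K = 1/2 (K = -2*(-1/4) = 1/2 ≈ 0.50000)
z(C, g) = -3 + C*g**2 (z(C, g) = (g*C)*g - 3 = (C*g)*g - 3 = C*g**2 - 3 = -3 + C*g**2)
492*(z(5, K) + 0*h) = 492*((-3 + 5*(1/2)**2) + 0*5) = 492*((-3 + 5*(1/4)) + 0) = 492*((-3 + 5/4) + 0) = 492*(-7/4 + 0) = 492*(-7/4) = -861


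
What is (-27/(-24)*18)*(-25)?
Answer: -2025/4 ≈ -506.25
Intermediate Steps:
(-27/(-24)*18)*(-25) = (-27*(-1/24)*18)*(-25) = ((9/8)*18)*(-25) = (81/4)*(-25) = -2025/4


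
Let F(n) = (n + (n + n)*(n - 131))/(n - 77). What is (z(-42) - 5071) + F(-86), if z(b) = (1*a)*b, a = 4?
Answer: -891195/163 ≈ -5467.5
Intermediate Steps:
z(b) = 4*b (z(b) = (1*4)*b = 4*b)
F(n) = (n + 2*n*(-131 + n))/(-77 + n) (F(n) = (n + (2*n)*(-131 + n))/(-77 + n) = (n + 2*n*(-131 + n))/(-77 + n))
(z(-42) - 5071) + F(-86) = (4*(-42) - 5071) - 86*(-261 + 2*(-86))/(-77 - 86) = (-168 - 5071) - 86*(-261 - 172)/(-163) = -5239 - 86*(-1/163)*(-433) = -5239 - 37238/163 = -891195/163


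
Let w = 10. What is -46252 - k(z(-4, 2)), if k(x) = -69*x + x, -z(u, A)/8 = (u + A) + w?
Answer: -50604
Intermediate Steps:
z(u, A) = -80 - 8*A - 8*u (z(u, A) = -8*((u + A) + 10) = -8*((A + u) + 10) = -8*(10 + A + u) = -80 - 8*A - 8*u)
k(x) = -68*x
-46252 - k(z(-4, 2)) = -46252 - (-68)*(-80 - 8*2 - 8*(-4)) = -46252 - (-68)*(-80 - 16 + 32) = -46252 - (-68)*(-64) = -46252 - 1*4352 = -46252 - 4352 = -50604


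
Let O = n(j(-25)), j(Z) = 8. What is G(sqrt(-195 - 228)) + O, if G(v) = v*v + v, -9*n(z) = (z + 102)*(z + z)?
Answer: -5567/9 + 3*I*sqrt(47) ≈ -618.56 + 20.567*I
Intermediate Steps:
n(z) = -2*z*(102 + z)/9 (n(z) = -(z + 102)*(z + z)/9 = -(102 + z)*2*z/9 = -2*z*(102 + z)/9)
G(v) = v + v**2 (G(v) = v**2 + v = v + v**2)
O = -1760/9 (O = -2/9*8*(102 + 8) = -2/9*8*110 = -1760/9 ≈ -195.56)
G(sqrt(-195 - 228)) + O = sqrt(-195 - 228)*(1 + sqrt(-195 - 228)) - 1760/9 = sqrt(-423)*(1 + sqrt(-423)) - 1760/9 = (3*I*sqrt(47))*(1 + 3*I*sqrt(47)) - 1760/9 = 3*I*sqrt(47)*(1 + 3*I*sqrt(47)) - 1760/9 = -1760/9 + 3*I*sqrt(47)*(1 + 3*I*sqrt(47))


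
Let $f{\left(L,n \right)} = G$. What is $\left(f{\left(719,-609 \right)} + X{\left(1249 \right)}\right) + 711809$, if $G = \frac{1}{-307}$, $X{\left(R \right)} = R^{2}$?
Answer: $\frac{697445669}{307} \approx 2.2718 \cdot 10^{6}$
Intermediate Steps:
$G = - \frac{1}{307} \approx -0.0032573$
$f{\left(L,n \right)} = - \frac{1}{307}$
$\left(f{\left(719,-609 \right)} + X{\left(1249 \right)}\right) + 711809 = \left(- \frac{1}{307} + 1249^{2}\right) + 711809 = \left(- \frac{1}{307} + 1560001\right) + 711809 = \frac{478920306}{307} + 711809 = \frac{697445669}{307}$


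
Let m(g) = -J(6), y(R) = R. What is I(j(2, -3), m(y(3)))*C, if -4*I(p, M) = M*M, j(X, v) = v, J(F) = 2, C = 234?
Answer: -234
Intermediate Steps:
m(g) = -2 (m(g) = -1*2 = -2)
I(p, M) = -M**2/4 (I(p, M) = -M*M/4 = -M**2/4)
I(j(2, -3), m(y(3)))*C = -1/4*(-2)**2*234 = -1/4*4*234 = -1*234 = -234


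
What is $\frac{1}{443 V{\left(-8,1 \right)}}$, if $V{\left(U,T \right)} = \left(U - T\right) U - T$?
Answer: $\frac{1}{31453} \approx 3.1793 \cdot 10^{-5}$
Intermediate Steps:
$V{\left(U,T \right)} = - T + U \left(U - T\right)$ ($V{\left(U,T \right)} = U \left(U - T\right) - T = - T + U \left(U - T\right)$)
$\frac{1}{443 V{\left(-8,1 \right)}} = \frac{1}{443 \left(\left(-8\right)^{2} - 1 - 1 \left(-8\right)\right)} = \frac{1}{443 \left(64 - 1 + 8\right)} = \frac{1}{443 \cdot 71} = \frac{1}{31453}$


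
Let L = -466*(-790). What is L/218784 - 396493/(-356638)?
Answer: 27254879729/9753336024 ≈ 2.7944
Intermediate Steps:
L = 368140
L/218784 - 396493/(-356638) = 368140/218784 - 396493/(-356638) = 368140*(1/218784) - 396493*(-1/356638) = 92035/54696 + 396493/356638 = 27254879729/9753336024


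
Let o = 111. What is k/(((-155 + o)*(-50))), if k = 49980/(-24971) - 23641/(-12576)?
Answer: -38209069/690877651200 ≈ -5.5305e-5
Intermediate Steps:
k = -38209069/314035296 (k = 49980*(-1/24971) - 23641*(-1/12576) = -49980/24971 + 23641/12576 = -38209069/314035296 ≈ -0.12167)
k/(((-155 + o)*(-50))) = -38209069*(-1/(50*(-155 + 111)))/314035296 = -38209069/(314035296*((-44*(-50)))) = -38209069/314035296/2200 = -38209069/314035296*1/2200 = -38209069/690877651200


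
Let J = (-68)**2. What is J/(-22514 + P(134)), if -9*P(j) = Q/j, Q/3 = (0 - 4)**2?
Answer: -464712/2262661 ≈ -0.20538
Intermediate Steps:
Q = 48 (Q = 3*(0 - 4)**2 = 3*(-4)**2 = 3*16 = 48)
J = 4624
P(j) = -16/(3*j)
J/(-22514 + P(134)) = 4624/(-22514 - 16/3/134) = 4624/(-22514 - 16/3*1/134) = 4624/(-22514 - 8/201) = 4624/(-4525322/201) = 4624*(-201/4525322) = -464712/2262661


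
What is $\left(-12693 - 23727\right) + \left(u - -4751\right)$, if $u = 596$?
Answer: $-31073$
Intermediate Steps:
$\left(-12693 - 23727\right) + \left(u - -4751\right) = \left(-12693 - 23727\right) + \left(596 - -4751\right) = -36420 + \left(596 + 4751\right) = -36420 + 5347 = -31073$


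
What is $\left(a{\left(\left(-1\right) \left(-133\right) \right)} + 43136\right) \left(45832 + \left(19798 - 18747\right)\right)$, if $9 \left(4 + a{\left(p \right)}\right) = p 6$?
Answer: $\frac{6078943546}{3} \approx 2.0263 \cdot 10^{9}$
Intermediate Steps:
$a{\left(p \right)} = -4 + \frac{2 p}{3}$ ($a{\left(p \right)} = -4 + \frac{p 6}{9} = -4 + \frac{6 p}{9} = -4 + \frac{2 p}{3}$)
$\left(a{\left(\left(-1\right) \left(-133\right) \right)} + 43136\right) \left(45832 + \left(19798 - 18747\right)\right) = \left(\left(-4 + \frac{2 \left(\left(-1\right) \left(-133\right)\right)}{3}\right) + 43136\right) \left(45832 + \left(19798 - 18747\right)\right) = \left(\left(-4 + \frac{2}{3} \cdot 133\right) + 43136\right) \left(45832 + 1051\right) = \left(\left(-4 + \frac{266}{3}\right) + 43136\right) 46883 = \left(\frac{254}{3} + 43136\right) 46883 = \frac{129662}{3} \cdot 46883 = \frac{6078943546}{3}$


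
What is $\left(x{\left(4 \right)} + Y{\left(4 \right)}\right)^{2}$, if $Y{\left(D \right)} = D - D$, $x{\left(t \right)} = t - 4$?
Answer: $0$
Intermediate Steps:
$x{\left(t \right)} = -4 + t$ ($x{\left(t \right)} = t - 4 = -4 + t$)
$Y{\left(D \right)} = 0$
$\left(x{\left(4 \right)} + Y{\left(4 \right)}\right)^{2} = \left(\left(-4 + 4\right) + 0\right)^{2} = \left(0 + 0\right)^{2} = 0^{2} = 0$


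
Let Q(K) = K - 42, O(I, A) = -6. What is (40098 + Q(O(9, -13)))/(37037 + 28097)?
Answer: 20025/32567 ≈ 0.61489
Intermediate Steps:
Q(K) = -42 + K
(40098 + Q(O(9, -13)))/(37037 + 28097) = (40098 + (-42 - 6))/(37037 + 28097) = (40098 - 48)/65134 = 40050*(1/65134) = 20025/32567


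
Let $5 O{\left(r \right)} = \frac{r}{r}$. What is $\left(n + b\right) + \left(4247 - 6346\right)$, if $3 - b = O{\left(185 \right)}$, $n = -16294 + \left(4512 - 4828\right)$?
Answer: $- \frac{93531}{5} \approx -18706.0$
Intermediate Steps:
$O{\left(r \right)} = \frac{1}{5}$ ($O{\left(r \right)} = \frac{r \frac{1}{r}}{5} = \frac{1}{5} \cdot 1 = \frac{1}{5}$)
$n = -16610$ ($n = -16294 + \left(4512 - 4828\right) = -16294 - 316 = -16610$)
$b = \frac{14}{5}$ ($b = 3 - \frac{1}{5} = \frac{14}{5} \approx 2.8$)
$\left(n + b\right) + \left(4247 - 6346\right) = \left(-16610 + \frac{14}{5}\right) + \left(4247 - 6346\right) = - \frac{83036}{5} + \left(4247 - 6346\right) = - \frac{83036}{5} - 2099 = - \frac{93531}{5}$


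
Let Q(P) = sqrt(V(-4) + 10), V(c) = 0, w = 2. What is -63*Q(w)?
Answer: -63*sqrt(10) ≈ -199.22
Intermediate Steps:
Q(P) = sqrt(10) (Q(P) = sqrt(0 + 10) = sqrt(10))
-63*Q(w) = -63*sqrt(10)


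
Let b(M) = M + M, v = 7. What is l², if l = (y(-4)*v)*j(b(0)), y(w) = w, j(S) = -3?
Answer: 7056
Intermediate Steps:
b(M) = 2*M
l = 84 (l = -4*7*(-3) = -28*(-3) = 84)
l² = 84² = 7056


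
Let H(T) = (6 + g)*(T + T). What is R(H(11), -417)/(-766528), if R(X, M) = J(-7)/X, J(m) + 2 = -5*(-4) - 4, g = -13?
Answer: 1/8431808 ≈ 1.1860e-7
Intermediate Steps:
J(m) = 14 (J(m) = -2 + (-5*(-4) - 4) = -2 + (20 - 4) = -2 + 16 = 14)
H(T) = -14*T (H(T) = (6 - 13)*(T + T) = -14*T)
R(X, M) = 14/X
R(H(11), -417)/(-766528) = (14/((-14*11)))/(-766528) = (14/(-154))*(-1/766528) = (14*(-1/154))*(-1/766528) = -1/11*(-1/766528) = 1/8431808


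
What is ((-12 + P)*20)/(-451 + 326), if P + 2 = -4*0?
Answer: 56/25 ≈ 2.2400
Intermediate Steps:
P = -2 (P = -2 - 4*0 = -2 + 0 = -2)
((-12 + P)*20)/(-451 + 326) = ((-12 - 2)*20)/(-451 + 326) = -14*20/(-125) = -280*(-1/125) = 56/25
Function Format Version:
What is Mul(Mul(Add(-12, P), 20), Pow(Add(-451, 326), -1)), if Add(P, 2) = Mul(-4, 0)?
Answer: Rational(56, 25) ≈ 2.2400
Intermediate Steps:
P = -2 (P = Add(-2, Mul(-4, 0)) = Add(-2, 0) = -2)
Mul(Mul(Add(-12, P), 20), Pow(Add(-451, 326), -1)) = Mul(Mul(Add(-12, -2), 20), Pow(Add(-451, 326), -1)) = Mul(Mul(-14, 20), Pow(-125, -1)) = Mul(-280, Rational(-1, 125)) = Rational(56, 25)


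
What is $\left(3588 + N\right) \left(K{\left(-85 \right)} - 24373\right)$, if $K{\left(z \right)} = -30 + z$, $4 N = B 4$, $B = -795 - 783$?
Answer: $-49220880$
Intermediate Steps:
$B = -1578$ ($B = -795 - 783 = -1578$)
$N = -1578$ ($N = \frac{\left(-1578\right) 4}{4} = \frac{1}{4} \left(-6312\right) = -1578$)
$\left(3588 + N\right) \left(K{\left(-85 \right)} - 24373\right) = \left(3588 - 1578\right) \left(\left(-30 - 85\right) - 24373\right) = 2010 \left(-115 - 24373\right) = 2010 \left(-24488\right) = -49220880$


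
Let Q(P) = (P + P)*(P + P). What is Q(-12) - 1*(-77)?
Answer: 653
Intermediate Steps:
Q(P) = 4*P² (Q(P) = (2*P)*(2*P) = 4*P²)
Q(-12) - 1*(-77) = 4*(-12)² - 1*(-77) = 4*144 + 77 = 576 + 77 = 653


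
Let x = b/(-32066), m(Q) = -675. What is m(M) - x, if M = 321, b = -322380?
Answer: -10983465/16033 ≈ -685.05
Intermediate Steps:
x = 161190/16033 (x = -322380/(-32066) = -322380*(-1/32066) = 161190/16033 ≈ 10.054)
m(M) - x = -675 - 1*161190/16033 = -675 - 161190/16033 = -10983465/16033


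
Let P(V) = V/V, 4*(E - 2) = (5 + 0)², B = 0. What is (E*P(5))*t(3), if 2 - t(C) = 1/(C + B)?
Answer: 55/4 ≈ 13.750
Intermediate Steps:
t(C) = 2 - 1/C (t(C) = 2 - 1/(C + 0) = 2 - 1/C)
E = 33/4 (E = 2 + (5 + 0)²/4 = 2 + (¼)*5² = 2 + (¼)*25 = 2 + 25/4 = 33/4 ≈ 8.2500)
P(V) = 1
(E*P(5))*t(3) = ((33/4)*1)*(2 - 1/3) = 33*(2 - 1*⅓)/4 = 33*(2 - ⅓)/4 = (33/4)*(5/3) = 55/4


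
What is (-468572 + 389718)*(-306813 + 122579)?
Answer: 14527587836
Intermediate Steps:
(-468572 + 389718)*(-306813 + 122579) = -78854*(-184234) = 14527587836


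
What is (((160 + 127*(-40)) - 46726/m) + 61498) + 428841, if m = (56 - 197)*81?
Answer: 5544017125/11421 ≈ 4.8542e+5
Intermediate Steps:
m = -11421 (m = -141*81 = -11421)
(((160 + 127*(-40)) - 46726/m) + 61498) + 428841 = (((160 + 127*(-40)) - 46726/(-11421)) + 61498) + 428841 = (((160 - 5080) - 46726*(-1/11421)) + 61498) + 428841 = ((-4920 + 46726/11421) + 61498) + 428841 = (-56144594/11421 + 61498) + 428841 = 646224064/11421 + 428841 = 5544017125/11421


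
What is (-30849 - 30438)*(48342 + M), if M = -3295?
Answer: -2760795489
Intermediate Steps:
(-30849 - 30438)*(48342 + M) = (-30849 - 30438)*(48342 - 3295) = -61287*45047 = -2760795489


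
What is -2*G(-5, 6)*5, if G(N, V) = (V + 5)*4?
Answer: -440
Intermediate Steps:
G(N, V) = 20 + 4*V (G(N, V) = (5 + V)*4 = 20 + 4*V)
-2*G(-5, 6)*5 = -2*(20 + 4*6)*5 = -2*(20 + 24)*5 = -2*44*5 = -88*5 = -440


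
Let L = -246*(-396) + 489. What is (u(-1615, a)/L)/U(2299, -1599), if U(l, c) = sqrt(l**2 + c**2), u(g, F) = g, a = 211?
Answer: -19*sqrt(7842202)/9032832786 ≈ -5.8905e-6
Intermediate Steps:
L = 97905 (L = 97416 + 489 = 97905)
U(l, c) = sqrt(c**2 + l**2)
(u(-1615, a)/L)/U(2299, -1599) = (-1615/97905)/(sqrt((-1599)**2 + 2299**2)) = (-1615*1/97905)/(sqrt(2556801 + 5285401)) = -323*sqrt(7842202)/7842202/19581 = -19*sqrt(7842202)/9032832786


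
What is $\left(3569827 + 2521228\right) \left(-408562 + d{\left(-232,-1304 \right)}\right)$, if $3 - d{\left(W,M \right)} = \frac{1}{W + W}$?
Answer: $- \frac{1154689671550625}{464} \approx -2.4886 \cdot 10^{12}$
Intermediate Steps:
$d{\left(W,M \right)} = 3 - \frac{1}{2 W}$ ($d{\left(W,M \right)} = 3 - \frac{1}{W + W} = 3 - \frac{1}{2 W}$)
$\left(3569827 + 2521228\right) \left(-408562 + d{\left(-232,-1304 \right)}\right) = \left(3569827 + 2521228\right) \left(-408562 + \left(3 - \frac{1}{2 \left(-232\right)}\right)\right) = 6091055 \left(-408562 + \left(3 - - \frac{1}{464}\right)\right) = 6091055 \left(-408562 + \left(3 + \frac{1}{464}\right)\right) = 6091055 \left(-408562 + \frac{1393}{464}\right) = 6091055 \left(- \frac{189571375}{464}\right) = - \frac{1154689671550625}{464}$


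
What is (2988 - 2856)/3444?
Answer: 11/287 ≈ 0.038328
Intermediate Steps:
(2988 - 2856)/3444 = 132*(1/3444) = 11/287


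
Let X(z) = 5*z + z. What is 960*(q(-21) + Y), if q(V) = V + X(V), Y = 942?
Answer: 763200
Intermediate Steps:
X(z) = 6*z
q(V) = 7*V (q(V) = V + 6*V = 7*V)
960*(q(-21) + Y) = 960*(7*(-21) + 942) = 960*(-147 + 942) = 960*795 = 763200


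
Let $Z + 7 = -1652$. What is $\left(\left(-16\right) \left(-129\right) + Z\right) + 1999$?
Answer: $2404$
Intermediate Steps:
$Z = -1659$ ($Z = -7 - 1652 = -1659$)
$\left(\left(-16\right) \left(-129\right) + Z\right) + 1999 = \left(\left(-16\right) \left(-129\right) - 1659\right) + 1999 = \left(2064 - 1659\right) + 1999 = 405 + 1999 = 2404$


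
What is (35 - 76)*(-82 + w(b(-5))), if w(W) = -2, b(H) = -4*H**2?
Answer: 3444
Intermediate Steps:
(35 - 76)*(-82 + w(b(-5))) = (35 - 76)*(-82 - 2) = -41*(-84) = 3444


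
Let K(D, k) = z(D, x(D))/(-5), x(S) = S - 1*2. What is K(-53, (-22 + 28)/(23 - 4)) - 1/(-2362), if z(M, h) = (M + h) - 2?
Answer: 51965/2362 ≈ 22.000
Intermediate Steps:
x(S) = -2 + S (x(S) = S - 2 = -2 + S)
z(M, h) = -2 + M + h
K(D, k) = ⅘ - 2*D/5 (K(D, k) = (-2 + D + (-2 + D))/(-5) = (-4 + 2*D)*(-⅕) = ⅘ - 2*D/5)
K(-53, (-22 + 28)/(23 - 4)) - 1/(-2362) = (⅘ - ⅖*(-53)) - 1/(-2362) = (⅘ + 106/5) - 1*(-1/2362) = 22 + 1/2362 = 51965/2362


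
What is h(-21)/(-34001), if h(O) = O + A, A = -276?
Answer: 27/3091 ≈ 0.0087350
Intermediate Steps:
h(O) = -276 + O (h(O) = O - 276 = -276 + O)
h(-21)/(-34001) = (-276 - 21)/(-34001) = -297*(-1/34001) = 27/3091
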